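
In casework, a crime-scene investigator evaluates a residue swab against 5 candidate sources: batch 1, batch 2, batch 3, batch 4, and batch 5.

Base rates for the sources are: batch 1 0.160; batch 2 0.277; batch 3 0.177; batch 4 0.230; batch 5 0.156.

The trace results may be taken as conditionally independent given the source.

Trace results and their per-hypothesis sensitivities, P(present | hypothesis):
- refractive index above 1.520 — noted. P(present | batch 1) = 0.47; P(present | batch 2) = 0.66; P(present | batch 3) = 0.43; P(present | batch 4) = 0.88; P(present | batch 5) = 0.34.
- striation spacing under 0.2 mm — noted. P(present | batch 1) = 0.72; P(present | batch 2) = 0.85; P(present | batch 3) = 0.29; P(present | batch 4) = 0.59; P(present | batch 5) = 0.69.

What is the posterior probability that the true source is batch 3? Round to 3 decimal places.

For each hypothesis, the unnormalized posterior weight is prior × product of the trace result likelihoods:
  batch 1: 0.160 × 0.47 × 0.72 = 0.054144
  batch 2: 0.277 × 0.66 × 0.85 = 0.1554
  batch 3: 0.177 × 0.43 × 0.29 = 0.022072
  batch 4: 0.230 × 0.88 × 0.59 = 0.11942
  batch 5: 0.156 × 0.34 × 0.69 = 0.036598
Marginal likelihood of the evidence = 0.38763.
P(batch 3 | evidence) = 0.022072 / 0.38763 ≈ 0.057.

0.057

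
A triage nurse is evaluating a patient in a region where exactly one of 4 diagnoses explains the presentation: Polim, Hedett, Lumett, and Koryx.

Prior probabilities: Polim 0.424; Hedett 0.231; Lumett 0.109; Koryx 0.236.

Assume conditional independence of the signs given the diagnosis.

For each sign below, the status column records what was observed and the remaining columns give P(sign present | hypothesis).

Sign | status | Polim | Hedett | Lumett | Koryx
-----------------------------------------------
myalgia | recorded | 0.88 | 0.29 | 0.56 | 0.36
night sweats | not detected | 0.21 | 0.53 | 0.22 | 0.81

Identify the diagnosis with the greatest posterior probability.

For each hypothesis, the unnormalized posterior weight is prior × product of the sign likelihoods (using 1 − P(present | H) for each absent sign):
  Polim: 0.424 × 0.88 × (1 − 0.21) = 0.29476
  Hedett: 0.231 × 0.29 × (1 − 0.53) = 0.031485
  Lumett: 0.109 × 0.56 × (1 − 0.22) = 0.047611
  Koryx: 0.236 × 0.36 × (1 − 0.81) = 0.016142
Marginal likelihood of the evidence = 0.39.
P(Polim | evidence) ≈ 0.29476 / 0.39 ≈ 0.756
P(Hedett | evidence) ≈ 0.031485 / 0.39 ≈ 0.081
P(Lumett | evidence) ≈ 0.047611 / 0.39 ≈ 0.122
P(Koryx | evidence) ≈ 0.016142 / 0.39 ≈ 0.041
The largest is 0.756, so Polim is most probable.

Polim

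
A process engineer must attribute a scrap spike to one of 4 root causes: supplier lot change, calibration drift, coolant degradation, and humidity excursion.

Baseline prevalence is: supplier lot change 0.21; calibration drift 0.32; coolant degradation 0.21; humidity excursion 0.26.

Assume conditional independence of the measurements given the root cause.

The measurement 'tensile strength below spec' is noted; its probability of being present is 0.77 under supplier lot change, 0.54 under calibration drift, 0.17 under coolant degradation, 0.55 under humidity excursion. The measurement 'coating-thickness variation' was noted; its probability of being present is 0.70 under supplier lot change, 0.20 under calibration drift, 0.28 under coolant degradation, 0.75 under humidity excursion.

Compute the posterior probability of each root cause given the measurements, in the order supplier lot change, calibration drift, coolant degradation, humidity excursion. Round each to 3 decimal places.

0.427, 0.130, 0.038, 0.405

By Bayes' rule with conditional independence, the unnormalized weight for each hypothesis is prior × ∏ likelihoods:
  supplier lot change: 0.21 × 0.77 × 0.70 = 0.11319
  calibration drift: 0.32 × 0.54 × 0.20 = 0.03456
  coolant degradation: 0.21 × 0.17 × 0.28 = 0.009996
  humidity excursion: 0.26 × 0.55 × 0.75 = 0.10725
Marginal likelihood of the evidence = 0.265.
P(supplier lot change | evidence) = 0.11319 / 0.265 ≈ 0.427
P(calibration drift | evidence) = 0.03456 / 0.265 ≈ 0.130
P(coolant degradation | evidence) = 0.009996 / 0.265 ≈ 0.038
P(humidity excursion | evidence) = 0.10725 / 0.265 ≈ 0.405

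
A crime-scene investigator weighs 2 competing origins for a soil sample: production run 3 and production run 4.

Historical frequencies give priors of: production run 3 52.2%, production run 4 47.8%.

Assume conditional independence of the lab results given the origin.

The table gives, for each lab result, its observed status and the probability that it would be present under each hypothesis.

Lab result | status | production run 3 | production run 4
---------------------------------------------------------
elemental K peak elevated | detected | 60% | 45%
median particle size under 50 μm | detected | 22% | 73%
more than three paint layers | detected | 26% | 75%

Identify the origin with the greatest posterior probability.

production run 4

For each hypothesis, the unnormalized posterior weight is prior × product of the lab result likelihoods:
  production run 3: 0.522 × 0.60 × 0.22 × 0.26 = 0.017915
  production run 4: 0.478 × 0.45 × 0.73 × 0.75 = 0.11777
Normalizing constant Z = 0.017915 + 0.11777 = 0.13568.
P(production run 3 | evidence) ≈ 0.017915 / 0.13568 ≈ 0.132
P(production run 4 | evidence) ≈ 0.11777 / 0.13568 ≈ 0.868
The largest is 0.868, so production run 4 is most probable.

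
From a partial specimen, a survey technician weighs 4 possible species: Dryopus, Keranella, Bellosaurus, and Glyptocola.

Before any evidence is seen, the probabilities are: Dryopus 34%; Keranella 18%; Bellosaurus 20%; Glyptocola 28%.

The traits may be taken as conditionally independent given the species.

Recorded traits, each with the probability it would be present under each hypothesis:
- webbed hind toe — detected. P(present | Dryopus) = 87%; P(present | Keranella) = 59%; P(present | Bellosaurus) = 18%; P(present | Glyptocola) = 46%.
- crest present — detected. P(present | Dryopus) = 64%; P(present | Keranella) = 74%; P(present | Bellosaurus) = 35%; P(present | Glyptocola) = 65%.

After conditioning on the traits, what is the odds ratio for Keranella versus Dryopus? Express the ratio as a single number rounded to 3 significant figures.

0.415

Unnormalized posterior weight (prior times the trait likelihoods) for each of the two hypotheses:
  Keranella: 0.18 × 0.59 × 0.74 = 0.078588
  Dryopus: 0.34 × 0.87 × 0.64 = 0.18931
Odds(Keranella : Dryopus) = 0.078588 / 0.18931 ≈ 0.415.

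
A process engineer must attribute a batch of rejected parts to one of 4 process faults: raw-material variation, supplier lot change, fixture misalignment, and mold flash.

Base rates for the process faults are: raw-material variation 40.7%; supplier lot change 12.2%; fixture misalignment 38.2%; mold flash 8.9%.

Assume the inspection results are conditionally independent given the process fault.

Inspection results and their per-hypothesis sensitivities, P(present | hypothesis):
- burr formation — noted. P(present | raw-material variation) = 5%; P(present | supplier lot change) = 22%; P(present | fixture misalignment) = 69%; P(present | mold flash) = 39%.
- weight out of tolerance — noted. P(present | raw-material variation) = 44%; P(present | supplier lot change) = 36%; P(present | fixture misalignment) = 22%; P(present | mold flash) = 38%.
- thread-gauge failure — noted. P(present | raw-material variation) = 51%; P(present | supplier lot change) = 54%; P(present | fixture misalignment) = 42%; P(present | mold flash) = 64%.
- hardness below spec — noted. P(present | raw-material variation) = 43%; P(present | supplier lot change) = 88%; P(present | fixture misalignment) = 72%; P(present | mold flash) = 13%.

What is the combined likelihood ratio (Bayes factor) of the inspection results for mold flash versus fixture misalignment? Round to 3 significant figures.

0.269

Joint likelihood of the inspection result pattern under each hypothesis:
  mold flash: 0.39 × 0.38 × 0.64 × 0.13 = 0.01233
  fixture misalignment: 0.69 × 0.22 × 0.42 × 0.72 = 0.045904
Bayes factor = 0.01233 / 0.045904 ≈ 0.269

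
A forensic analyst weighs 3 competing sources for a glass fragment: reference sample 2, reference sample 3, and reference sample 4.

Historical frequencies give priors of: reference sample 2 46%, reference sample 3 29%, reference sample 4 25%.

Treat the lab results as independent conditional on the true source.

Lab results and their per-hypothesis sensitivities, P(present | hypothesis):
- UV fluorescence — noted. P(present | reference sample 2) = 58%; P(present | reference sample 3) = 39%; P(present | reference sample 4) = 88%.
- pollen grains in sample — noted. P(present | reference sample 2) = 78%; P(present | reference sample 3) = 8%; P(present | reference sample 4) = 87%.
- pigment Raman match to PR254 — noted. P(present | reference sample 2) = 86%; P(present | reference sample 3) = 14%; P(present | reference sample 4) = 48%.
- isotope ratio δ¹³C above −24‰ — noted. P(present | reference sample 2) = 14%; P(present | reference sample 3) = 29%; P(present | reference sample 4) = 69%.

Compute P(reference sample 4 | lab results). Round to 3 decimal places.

For each hypothesis, the unnormalized posterior weight is prior × product of the lab result likelihoods:
  reference sample 2: 0.46 × 0.58 × 0.78 × 0.86 × 0.14 = 0.025056
  reference sample 3: 0.29 × 0.39 × 0.08 × 0.14 × 0.29 = 0.00036735
  reference sample 4: 0.25 × 0.88 × 0.87 × 0.48 × 0.69 = 0.063392
Normalizing constant Z = 0.025056 + 0.00036735 + 0.063392 = 0.088815.
P(reference sample 4 | evidence) = 0.063392 / 0.088815 ≈ 0.714.

0.714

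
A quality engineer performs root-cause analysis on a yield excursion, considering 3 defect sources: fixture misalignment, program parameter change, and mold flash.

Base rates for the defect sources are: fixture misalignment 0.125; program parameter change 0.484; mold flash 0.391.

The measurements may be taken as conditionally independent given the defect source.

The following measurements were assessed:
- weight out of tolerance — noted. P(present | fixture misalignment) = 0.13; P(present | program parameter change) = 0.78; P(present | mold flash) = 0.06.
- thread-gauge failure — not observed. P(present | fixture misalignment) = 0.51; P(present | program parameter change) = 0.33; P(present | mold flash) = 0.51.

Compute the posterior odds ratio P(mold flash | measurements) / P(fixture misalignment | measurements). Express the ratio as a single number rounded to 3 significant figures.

1.44

The normalizing constant cancels in an odds ratio, so compute prior × likelihood for the two hypotheses only (using 1 − P(present | H) for each absent measurement):
  mold flash: 0.391 × 0.06 × (1 − 0.51) = 0.011495
  fixture misalignment: 0.125 × 0.13 × (1 − 0.51) = 0.0079625
Posterior odds = 0.011495 / 0.0079625 ≈ 1.44.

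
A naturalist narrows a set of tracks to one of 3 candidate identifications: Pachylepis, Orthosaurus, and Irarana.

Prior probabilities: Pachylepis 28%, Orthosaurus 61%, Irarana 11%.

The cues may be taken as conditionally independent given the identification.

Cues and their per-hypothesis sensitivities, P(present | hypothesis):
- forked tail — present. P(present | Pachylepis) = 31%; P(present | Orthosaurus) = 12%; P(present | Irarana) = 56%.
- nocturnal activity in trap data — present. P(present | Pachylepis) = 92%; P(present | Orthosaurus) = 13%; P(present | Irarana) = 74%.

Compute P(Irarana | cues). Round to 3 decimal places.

Multiply each prior by the joint likelihood of the cue pattern:
  Pachylepis: 0.28 × 0.31 × 0.92 = 0.079856
  Orthosaurus: 0.61 × 0.12 × 0.13 = 0.009516
  Irarana: 0.11 × 0.56 × 0.74 = 0.045584
Normalizing constant Z = 0.079856 + 0.009516 + 0.045584 = 0.13496.
P(Irarana | evidence) = 0.045584 / 0.13496 ≈ 0.338.

0.338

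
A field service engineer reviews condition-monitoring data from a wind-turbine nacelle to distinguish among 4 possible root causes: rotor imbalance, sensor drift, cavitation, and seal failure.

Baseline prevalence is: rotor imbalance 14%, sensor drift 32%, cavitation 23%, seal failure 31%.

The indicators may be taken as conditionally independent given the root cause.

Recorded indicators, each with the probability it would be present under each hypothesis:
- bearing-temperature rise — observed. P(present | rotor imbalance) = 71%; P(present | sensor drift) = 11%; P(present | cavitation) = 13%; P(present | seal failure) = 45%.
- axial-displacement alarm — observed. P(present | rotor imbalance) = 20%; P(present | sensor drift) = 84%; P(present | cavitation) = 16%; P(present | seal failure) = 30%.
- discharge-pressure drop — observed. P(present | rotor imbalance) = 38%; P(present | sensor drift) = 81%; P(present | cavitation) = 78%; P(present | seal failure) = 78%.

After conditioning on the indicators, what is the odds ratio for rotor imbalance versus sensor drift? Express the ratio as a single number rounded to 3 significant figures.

0.315

Posterior odds equal prior odds times the likelihood ratio; only the two competing hypotheses matter.
  rotor imbalance: 0.14 × 0.71 × 0.20 × 0.38 = 0.0075544
  sensor drift: 0.32 × 0.11 × 0.84 × 0.81 = 0.02395
Posterior odds = 0.0075544 / 0.02395 ≈ 0.315.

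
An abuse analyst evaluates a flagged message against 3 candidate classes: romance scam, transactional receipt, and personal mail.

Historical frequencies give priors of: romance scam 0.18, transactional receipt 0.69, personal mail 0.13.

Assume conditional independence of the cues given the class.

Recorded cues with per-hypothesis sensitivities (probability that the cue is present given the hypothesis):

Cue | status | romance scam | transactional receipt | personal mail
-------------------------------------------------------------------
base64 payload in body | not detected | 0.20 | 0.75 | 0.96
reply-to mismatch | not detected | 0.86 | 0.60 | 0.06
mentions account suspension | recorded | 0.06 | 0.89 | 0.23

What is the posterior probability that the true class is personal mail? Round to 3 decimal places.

0.018

By Bayes' rule with conditional independence, the unnormalized weight for each hypothesis is prior × ∏ likelihoods (using 1 − P(present | H) for each absent cue):
  romance scam: 0.18 × (1 − 0.20) × (1 − 0.86) × 0.06 = 0.0012096
  transactional receipt: 0.69 × (1 − 0.75) × (1 − 0.60) × 0.89 = 0.06141
  personal mail: 0.13 × (1 − 0.96) × (1 − 0.06) × 0.23 = 0.0011242
The unnormalized weights sum to 0.063744.
P(personal mail | evidence) = 0.0011242 / 0.063744 ≈ 0.018.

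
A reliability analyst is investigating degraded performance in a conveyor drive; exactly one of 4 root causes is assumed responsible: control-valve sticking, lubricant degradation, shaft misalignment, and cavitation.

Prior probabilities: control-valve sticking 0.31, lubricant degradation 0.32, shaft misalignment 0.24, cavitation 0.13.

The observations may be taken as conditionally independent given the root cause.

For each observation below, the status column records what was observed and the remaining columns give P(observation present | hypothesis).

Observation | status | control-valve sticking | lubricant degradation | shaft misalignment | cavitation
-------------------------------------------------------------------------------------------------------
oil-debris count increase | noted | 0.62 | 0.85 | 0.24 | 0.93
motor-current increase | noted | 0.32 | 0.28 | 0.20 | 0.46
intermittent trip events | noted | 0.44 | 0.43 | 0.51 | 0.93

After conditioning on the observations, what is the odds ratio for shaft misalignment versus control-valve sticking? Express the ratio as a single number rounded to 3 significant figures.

0.217

Unnormalized posterior weight (prior times the observation likelihoods) for each of the two hypotheses:
  shaft misalignment: 0.24 × 0.24 × 0.20 × 0.51 = 0.0058752
  control-valve sticking: 0.31 × 0.62 × 0.32 × 0.44 = 0.027062
Posterior odds = 0.0058752 / 0.027062 ≈ 0.217.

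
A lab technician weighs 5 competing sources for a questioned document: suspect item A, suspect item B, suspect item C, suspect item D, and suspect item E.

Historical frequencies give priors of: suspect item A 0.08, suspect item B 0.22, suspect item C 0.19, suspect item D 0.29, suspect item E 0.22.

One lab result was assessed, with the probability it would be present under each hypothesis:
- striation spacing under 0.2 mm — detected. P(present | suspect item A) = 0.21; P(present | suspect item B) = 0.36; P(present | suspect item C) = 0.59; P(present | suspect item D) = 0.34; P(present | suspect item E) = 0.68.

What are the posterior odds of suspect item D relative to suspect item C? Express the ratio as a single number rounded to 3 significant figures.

0.880

Unnormalized posterior weight (prior times the lab result likelihood) for each of the two hypotheses:
  suspect item D: 0.29 × 0.34 = 0.0986
  suspect item C: 0.19 × 0.59 = 0.1121
Odds(suspect item D : suspect item C) = 0.0986 / 0.1121 ≈ 0.880.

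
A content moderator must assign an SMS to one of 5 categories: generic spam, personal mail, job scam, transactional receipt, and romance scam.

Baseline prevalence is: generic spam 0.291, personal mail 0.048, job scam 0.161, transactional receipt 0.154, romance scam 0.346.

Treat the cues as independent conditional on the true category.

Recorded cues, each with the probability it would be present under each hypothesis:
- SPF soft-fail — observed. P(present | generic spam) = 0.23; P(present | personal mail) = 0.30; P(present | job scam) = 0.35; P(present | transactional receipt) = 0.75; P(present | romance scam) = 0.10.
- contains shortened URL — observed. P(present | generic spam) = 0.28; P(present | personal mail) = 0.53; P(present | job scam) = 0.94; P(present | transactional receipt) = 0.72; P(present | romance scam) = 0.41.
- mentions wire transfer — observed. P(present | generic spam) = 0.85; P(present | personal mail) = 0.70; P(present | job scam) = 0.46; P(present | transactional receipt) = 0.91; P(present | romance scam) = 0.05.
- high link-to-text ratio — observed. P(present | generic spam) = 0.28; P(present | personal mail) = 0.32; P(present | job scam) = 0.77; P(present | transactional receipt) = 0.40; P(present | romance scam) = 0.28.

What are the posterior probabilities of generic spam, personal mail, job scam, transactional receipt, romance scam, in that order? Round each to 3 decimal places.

By Bayes' rule with conditional independence, the unnormalized weight for each hypothesis is prior × ∏ likelihoods:
  generic spam: 0.291 × 0.23 × 0.28 × 0.85 × 0.28 = 0.0044602
  personal mail: 0.048 × 0.30 × 0.53 × 0.70 × 0.32 = 0.0017096
  job scam: 0.161 × 0.35 × 0.94 × 0.46 × 0.77 = 0.018762
  transactional receipt: 0.154 × 0.75 × 0.72 × 0.91 × 0.40 = 0.03027
  romance scam: 0.346 × 0.10 × 0.41 × 0.05 × 0.28 = 0.0001986
Normalizing constant Z = 0.0044602 + 0.0017096 + 0.018762 + 0.03027 + 0.0001986 = 0.0554.
P(generic spam | evidence) = 0.0044602 / 0.0554 ≈ 0.081
P(personal mail | evidence) = 0.0017096 / 0.0554 ≈ 0.031
P(job scam | evidence) = 0.018762 / 0.0554 ≈ 0.339
P(transactional receipt | evidence) = 0.03027 / 0.0554 ≈ 0.546
P(romance scam | evidence) = 0.0001986 / 0.0554 ≈ 0.004

0.081, 0.031, 0.339, 0.546, 0.004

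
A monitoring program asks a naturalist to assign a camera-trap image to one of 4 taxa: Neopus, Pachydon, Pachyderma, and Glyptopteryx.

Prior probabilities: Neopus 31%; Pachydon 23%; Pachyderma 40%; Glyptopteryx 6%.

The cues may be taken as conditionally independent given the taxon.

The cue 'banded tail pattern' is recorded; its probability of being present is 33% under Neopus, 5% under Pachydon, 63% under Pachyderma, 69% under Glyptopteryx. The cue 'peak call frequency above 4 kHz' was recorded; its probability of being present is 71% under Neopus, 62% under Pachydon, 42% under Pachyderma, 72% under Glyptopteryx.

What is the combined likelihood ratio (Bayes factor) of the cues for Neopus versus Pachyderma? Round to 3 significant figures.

The Bayes factor is the ratio of the joint likelihoods of the cue pattern under the two hypotheses.
  Neopus: 0.33 × 0.71 = 0.2343
  Pachyderma: 0.63 × 0.42 = 0.2646
Bayes factor = 0.2343 / 0.2646 ≈ 0.885

0.885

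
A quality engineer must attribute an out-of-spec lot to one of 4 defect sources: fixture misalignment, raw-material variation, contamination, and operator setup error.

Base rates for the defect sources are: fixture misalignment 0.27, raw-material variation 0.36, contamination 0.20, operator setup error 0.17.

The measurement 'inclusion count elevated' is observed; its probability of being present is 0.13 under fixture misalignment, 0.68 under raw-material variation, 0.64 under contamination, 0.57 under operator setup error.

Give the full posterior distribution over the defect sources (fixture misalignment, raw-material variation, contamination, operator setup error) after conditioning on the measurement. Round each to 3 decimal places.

0.070, 0.485, 0.254, 0.192

Multiply each prior by the likelihood of the measurement:
  fixture misalignment: 0.27 × 0.13 = 0.0351
  raw-material variation: 0.36 × 0.68 = 0.2448
  contamination: 0.20 × 0.64 = 0.128
  operator setup error: 0.17 × 0.57 = 0.0969
The unnormalized weights sum to 0.5048.
P(fixture misalignment | evidence) = 0.0351 / 0.5048 ≈ 0.070
P(raw-material variation | evidence) = 0.2448 / 0.5048 ≈ 0.485
P(contamination | evidence) = 0.128 / 0.5048 ≈ 0.254
P(operator setup error | evidence) = 0.0969 / 0.5048 ≈ 0.192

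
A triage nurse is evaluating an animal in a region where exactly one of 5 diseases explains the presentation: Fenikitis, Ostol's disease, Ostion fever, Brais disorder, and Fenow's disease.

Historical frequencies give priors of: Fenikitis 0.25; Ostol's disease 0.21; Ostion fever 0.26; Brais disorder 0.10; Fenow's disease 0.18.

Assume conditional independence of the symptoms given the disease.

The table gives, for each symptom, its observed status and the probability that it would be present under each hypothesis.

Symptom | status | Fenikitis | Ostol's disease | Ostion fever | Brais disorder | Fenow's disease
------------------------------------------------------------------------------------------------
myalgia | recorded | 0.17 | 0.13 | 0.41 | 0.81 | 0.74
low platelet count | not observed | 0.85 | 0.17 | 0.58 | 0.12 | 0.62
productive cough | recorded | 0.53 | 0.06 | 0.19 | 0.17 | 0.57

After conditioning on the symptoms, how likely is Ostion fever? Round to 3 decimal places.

For each hypothesis, the unnormalized posterior weight is prior × product of the symptom likelihoods (using 1 − P(present | H) for each absent symptom):
  Fenikitis: 0.25 × 0.17 × (1 − 0.85) × 0.53 = 0.0033788
  Ostol's disease: 0.21 × 0.13 × (1 − 0.17) × 0.06 = 0.0013595
  Ostion fever: 0.26 × 0.41 × (1 − 0.58) × 0.19 = 0.0085067
  Brais disorder: 0.10 × 0.81 × (1 − 0.12) × 0.17 = 0.012118
  Fenow's disease: 0.18 × 0.74 × (1 − 0.62) × 0.57 = 0.028851
The unnormalized weights sum to 0.054214.
P(Ostion fever | evidence) = 0.0085067 / 0.054214 ≈ 0.157.

0.157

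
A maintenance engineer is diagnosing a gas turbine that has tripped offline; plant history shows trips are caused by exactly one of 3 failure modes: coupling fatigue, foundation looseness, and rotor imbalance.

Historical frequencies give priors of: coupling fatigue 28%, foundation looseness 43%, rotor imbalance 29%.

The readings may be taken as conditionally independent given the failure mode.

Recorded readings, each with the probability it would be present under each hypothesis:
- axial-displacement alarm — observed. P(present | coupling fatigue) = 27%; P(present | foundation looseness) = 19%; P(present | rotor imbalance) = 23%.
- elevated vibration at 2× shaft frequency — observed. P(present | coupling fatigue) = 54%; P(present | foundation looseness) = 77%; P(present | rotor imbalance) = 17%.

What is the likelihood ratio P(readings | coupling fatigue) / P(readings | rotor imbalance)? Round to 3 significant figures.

3.73

The Bayes factor is the ratio of the joint likelihoods of the reading pattern under the two hypotheses.
  coupling fatigue: 0.27 × 0.54 = 0.1458
  rotor imbalance: 0.23 × 0.17 = 0.0391
Bayes factor = 0.1458 / 0.0391 ≈ 3.73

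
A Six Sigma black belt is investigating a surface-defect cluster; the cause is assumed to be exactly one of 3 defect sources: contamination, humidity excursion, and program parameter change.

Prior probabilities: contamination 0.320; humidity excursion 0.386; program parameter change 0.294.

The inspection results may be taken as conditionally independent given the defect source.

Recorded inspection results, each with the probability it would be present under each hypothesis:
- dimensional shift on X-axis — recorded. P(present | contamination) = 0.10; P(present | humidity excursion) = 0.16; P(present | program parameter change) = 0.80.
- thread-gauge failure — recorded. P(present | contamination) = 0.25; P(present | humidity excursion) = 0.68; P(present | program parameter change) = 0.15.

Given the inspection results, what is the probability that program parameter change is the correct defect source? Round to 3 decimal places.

By Bayes' rule with conditional independence, the unnormalized weight for each hypothesis is prior × ∏ likelihoods:
  contamination: 0.320 × 0.10 × 0.25 = 0.008
  humidity excursion: 0.386 × 0.16 × 0.68 = 0.041997
  program parameter change: 0.294 × 0.80 × 0.15 = 0.03528
The unnormalized weights sum to 0.085277.
P(program parameter change | evidence) = 0.03528 / 0.085277 ≈ 0.414.

0.414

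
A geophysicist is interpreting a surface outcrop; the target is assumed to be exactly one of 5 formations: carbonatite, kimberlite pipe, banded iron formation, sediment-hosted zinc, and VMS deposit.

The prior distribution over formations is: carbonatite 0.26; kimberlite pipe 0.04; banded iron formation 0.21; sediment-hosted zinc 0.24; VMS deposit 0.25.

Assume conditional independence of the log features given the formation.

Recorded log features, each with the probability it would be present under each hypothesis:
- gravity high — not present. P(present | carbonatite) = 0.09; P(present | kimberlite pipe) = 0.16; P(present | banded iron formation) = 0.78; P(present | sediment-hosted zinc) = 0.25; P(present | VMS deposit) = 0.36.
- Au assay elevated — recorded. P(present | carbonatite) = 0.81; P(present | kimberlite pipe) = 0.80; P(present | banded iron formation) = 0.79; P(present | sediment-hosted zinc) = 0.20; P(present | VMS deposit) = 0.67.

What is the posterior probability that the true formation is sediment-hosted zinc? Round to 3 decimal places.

0.090

For each hypothesis, the unnormalized posterior weight is prior × product of the log feature likelihoods (using 1 − P(present | H) for each absent log feature):
  carbonatite: 0.26 × (1 − 0.09) × 0.81 = 0.19165
  kimberlite pipe: 0.04 × (1 − 0.16) × 0.80 = 0.02688
  banded iron formation: 0.21 × (1 − 0.78) × 0.79 = 0.036498
  sediment-hosted zinc: 0.24 × (1 − 0.25) × 0.20 = 0.036
  VMS deposit: 0.25 × (1 − 0.36) × 0.67 = 0.1072
The unnormalized weights sum to 0.39822.
P(sediment-hosted zinc | evidence) = 0.036 / 0.39822 ≈ 0.090.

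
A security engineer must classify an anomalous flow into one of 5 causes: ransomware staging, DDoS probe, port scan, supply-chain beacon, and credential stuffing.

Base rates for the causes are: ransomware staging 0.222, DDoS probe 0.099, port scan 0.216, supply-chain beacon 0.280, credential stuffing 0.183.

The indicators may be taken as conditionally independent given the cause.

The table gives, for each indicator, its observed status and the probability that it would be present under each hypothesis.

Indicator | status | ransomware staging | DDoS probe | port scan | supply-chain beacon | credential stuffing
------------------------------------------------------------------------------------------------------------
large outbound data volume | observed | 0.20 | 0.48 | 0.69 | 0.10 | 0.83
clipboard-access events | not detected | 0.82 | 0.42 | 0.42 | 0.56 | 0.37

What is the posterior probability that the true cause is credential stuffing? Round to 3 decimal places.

Multiply each prior by the joint likelihood of the indicator pattern (using 1 − P(present | H) for each absent indicator):
  ransomware staging: 0.222 × 0.20 × (1 − 0.82) = 0.007992
  DDoS probe: 0.099 × 0.48 × (1 − 0.42) = 0.027562
  port scan: 0.216 × 0.69 × (1 − 0.42) = 0.086443
  supply-chain beacon: 0.280 × 0.10 × (1 − 0.56) = 0.01232
  credential stuffing: 0.183 × 0.83 × (1 − 0.37) = 0.095691
Normalizing constant Z = 0.007992 + 0.027562 + 0.086443 + 0.01232 + 0.095691 = 0.23001.
P(credential stuffing | evidence) = 0.095691 / 0.23001 ≈ 0.416.

0.416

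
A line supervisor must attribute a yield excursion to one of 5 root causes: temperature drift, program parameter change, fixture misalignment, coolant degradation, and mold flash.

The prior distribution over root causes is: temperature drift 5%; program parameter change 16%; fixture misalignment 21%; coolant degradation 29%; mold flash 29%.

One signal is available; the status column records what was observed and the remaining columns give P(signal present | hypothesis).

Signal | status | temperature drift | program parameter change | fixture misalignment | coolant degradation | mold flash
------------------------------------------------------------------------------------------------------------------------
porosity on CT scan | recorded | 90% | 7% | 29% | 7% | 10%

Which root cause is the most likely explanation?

fixture misalignment

For each hypothesis, the unnormalized posterior weight is prior × likelihood:
  temperature drift: 0.05 × 0.90 = 0.045
  program parameter change: 0.16 × 0.07 = 0.0112
  fixture misalignment: 0.21 × 0.29 = 0.0609
  coolant degradation: 0.29 × 0.07 = 0.0203
  mold flash: 0.29 × 0.10 = 0.029
Marginal likelihood of the evidence = 0.1664.
P(temperature drift | evidence) ≈ 0.045 / 0.1664 ≈ 0.270
P(program parameter change | evidence) ≈ 0.0112 / 0.1664 ≈ 0.067
P(fixture misalignment | evidence) ≈ 0.0609 / 0.1664 ≈ 0.366
P(coolant degradation | evidence) ≈ 0.0203 / 0.1664 ≈ 0.122
P(mold flash | evidence) ≈ 0.029 / 0.1664 ≈ 0.174
The largest is 0.366, so fixture misalignment is most probable.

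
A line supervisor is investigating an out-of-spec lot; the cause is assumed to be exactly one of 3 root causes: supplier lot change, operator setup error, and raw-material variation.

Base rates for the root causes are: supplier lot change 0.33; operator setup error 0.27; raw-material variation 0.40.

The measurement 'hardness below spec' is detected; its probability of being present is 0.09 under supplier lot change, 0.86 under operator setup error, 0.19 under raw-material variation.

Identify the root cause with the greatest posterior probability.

operator setup error

For each hypothesis, the unnormalized posterior weight is prior × likelihood:
  supplier lot change: 0.33 × 0.09 = 0.0297
  operator setup error: 0.27 × 0.86 = 0.2322
  raw-material variation: 0.40 × 0.19 = 0.076
The unnormalized weights sum to 0.3379.
P(supplier lot change | evidence) ≈ 0.0297 / 0.3379 ≈ 0.088
P(operator setup error | evidence) ≈ 0.2322 / 0.3379 ≈ 0.687
P(raw-material variation | evidence) ≈ 0.076 / 0.3379 ≈ 0.225
The largest is 0.687, so operator setup error is most probable.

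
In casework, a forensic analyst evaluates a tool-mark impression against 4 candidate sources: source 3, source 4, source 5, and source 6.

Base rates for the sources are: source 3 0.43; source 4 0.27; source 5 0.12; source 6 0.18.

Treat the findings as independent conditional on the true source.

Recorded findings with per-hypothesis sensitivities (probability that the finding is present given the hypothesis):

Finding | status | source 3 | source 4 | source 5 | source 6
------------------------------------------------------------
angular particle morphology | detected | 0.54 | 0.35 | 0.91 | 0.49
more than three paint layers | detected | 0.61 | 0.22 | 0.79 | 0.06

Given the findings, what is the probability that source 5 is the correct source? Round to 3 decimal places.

For each hypothesis, the unnormalized posterior weight is prior × product of the finding likelihoods:
  source 3: 0.43 × 0.54 × 0.61 = 0.14164
  source 4: 0.27 × 0.35 × 0.22 = 0.02079
  source 5: 0.12 × 0.91 × 0.79 = 0.086268
  source 6: 0.18 × 0.49 × 0.06 = 0.005292
The unnormalized weights sum to 0.25399.
P(source 5 | evidence) = 0.086268 / 0.25399 ≈ 0.340.

0.340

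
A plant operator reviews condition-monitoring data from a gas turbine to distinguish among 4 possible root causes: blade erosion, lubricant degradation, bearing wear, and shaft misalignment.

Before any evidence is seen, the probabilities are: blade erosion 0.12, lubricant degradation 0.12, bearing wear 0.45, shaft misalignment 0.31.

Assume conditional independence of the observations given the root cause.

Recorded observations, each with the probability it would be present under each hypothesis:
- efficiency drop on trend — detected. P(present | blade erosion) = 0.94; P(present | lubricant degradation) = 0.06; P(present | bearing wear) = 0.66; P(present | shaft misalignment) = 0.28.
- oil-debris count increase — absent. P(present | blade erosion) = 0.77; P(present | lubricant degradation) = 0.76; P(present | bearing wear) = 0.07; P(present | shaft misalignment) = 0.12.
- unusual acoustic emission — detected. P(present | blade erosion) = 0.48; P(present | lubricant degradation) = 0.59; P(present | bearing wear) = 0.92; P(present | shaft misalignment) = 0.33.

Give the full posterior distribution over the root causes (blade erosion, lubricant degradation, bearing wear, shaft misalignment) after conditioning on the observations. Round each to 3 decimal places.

By Bayes' rule with conditional independence, the unnormalized weight for each hypothesis is prior × ∏ likelihoods (using 1 − P(present | H) for each absent observation):
  blade erosion: 0.12 × 0.94 × (1 − 0.77) × 0.48 = 0.012453
  lubricant degradation: 0.12 × 0.06 × (1 − 0.76) × 0.59 = 0.0010195
  bearing wear: 0.45 × 0.66 × (1 − 0.07) × 0.92 = 0.25411
  shaft misalignment: 0.31 × 0.28 × (1 − 0.12) × 0.33 = 0.025207
Normalizing constant Z = 0.012453 + 0.0010195 + 0.25411 + 0.025207 = 0.29279.
P(blade erosion | evidence) = 0.012453 / 0.29279 ≈ 0.043
P(lubricant degradation | evidence) = 0.0010195 / 0.29279 ≈ 0.003
P(bearing wear | evidence) = 0.25411 / 0.29279 ≈ 0.868
P(shaft misalignment | evidence) = 0.025207 / 0.29279 ≈ 0.086

0.043, 0.003, 0.868, 0.086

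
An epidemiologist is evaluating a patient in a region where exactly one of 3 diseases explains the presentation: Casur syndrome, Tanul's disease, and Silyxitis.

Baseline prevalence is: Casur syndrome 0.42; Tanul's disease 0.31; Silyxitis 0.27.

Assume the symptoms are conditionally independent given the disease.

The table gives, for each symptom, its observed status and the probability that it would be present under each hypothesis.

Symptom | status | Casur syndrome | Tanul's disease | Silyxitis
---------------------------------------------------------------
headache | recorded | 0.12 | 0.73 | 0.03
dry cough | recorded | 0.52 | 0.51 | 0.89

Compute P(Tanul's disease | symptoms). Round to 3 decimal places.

By Bayes' rule with conditional independence, the unnormalized weight for each hypothesis is prior × ∏ likelihoods:
  Casur syndrome: 0.42 × 0.12 × 0.52 = 0.026208
  Tanul's disease: 0.31 × 0.73 × 0.51 = 0.11541
  Silyxitis: 0.27 × 0.03 × 0.89 = 0.007209
Normalizing constant Z = 0.026208 + 0.11541 + 0.007209 = 0.14883.
P(Tanul's disease | evidence) = 0.11541 / 0.14883 ≈ 0.775.

0.775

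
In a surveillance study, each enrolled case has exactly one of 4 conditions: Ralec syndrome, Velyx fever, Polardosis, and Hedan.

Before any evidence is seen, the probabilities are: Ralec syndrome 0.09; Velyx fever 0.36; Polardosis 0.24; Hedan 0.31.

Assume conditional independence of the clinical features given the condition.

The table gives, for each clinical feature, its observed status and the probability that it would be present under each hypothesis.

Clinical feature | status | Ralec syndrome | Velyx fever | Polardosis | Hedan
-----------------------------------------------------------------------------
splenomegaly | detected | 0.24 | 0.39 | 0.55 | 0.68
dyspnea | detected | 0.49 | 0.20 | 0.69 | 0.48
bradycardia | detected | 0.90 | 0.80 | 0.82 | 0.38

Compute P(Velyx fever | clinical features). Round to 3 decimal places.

0.155

Multiply each prior by the joint likelihood of the clinical feature pattern:
  Ralec syndrome: 0.09 × 0.24 × 0.49 × 0.90 = 0.0095256
  Velyx fever: 0.36 × 0.39 × 0.20 × 0.80 = 0.022464
  Polardosis: 0.24 × 0.55 × 0.69 × 0.82 = 0.074686
  Hedan: 0.31 × 0.68 × 0.48 × 0.38 = 0.03845
Marginal likelihood of the evidence = 0.14513.
P(Velyx fever | evidence) = 0.022464 / 0.14513 ≈ 0.155.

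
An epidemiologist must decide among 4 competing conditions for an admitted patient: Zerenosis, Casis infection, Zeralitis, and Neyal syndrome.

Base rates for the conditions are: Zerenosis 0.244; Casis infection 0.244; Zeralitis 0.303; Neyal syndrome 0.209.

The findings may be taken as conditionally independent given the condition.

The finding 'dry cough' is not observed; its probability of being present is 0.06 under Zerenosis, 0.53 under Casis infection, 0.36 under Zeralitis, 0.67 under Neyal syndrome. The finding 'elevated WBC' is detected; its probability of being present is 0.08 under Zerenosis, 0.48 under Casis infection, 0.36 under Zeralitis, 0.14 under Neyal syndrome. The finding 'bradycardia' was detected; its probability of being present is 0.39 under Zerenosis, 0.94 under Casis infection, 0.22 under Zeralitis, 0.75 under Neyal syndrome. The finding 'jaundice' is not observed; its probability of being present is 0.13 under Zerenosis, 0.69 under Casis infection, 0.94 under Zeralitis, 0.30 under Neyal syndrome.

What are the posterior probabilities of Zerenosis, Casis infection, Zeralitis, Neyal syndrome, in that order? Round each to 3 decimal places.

For each hypothesis, the unnormalized posterior weight is prior × product of the finding likelihoods (using 1 − P(present | H) for each absent finding):
  Zerenosis: 0.244 × (1 − 0.06) × 0.08 × 0.39 × (1 − 0.13) = 0.0062257
  Casis infection: 0.244 × (1 − 0.53) × 0.48 × 0.94 × (1 − 0.69) = 0.016041
  Zeralitis: 0.303 × (1 − 0.36) × 0.36 × 0.22 × (1 − 0.94) = 0.00092151
  Neyal syndrome: 0.209 × (1 − 0.67) × 0.14 × 0.75 × (1 − 0.30) = 0.0050693
Marginal likelihood of the evidence = 0.028257.
P(Zerenosis | evidence) = 0.0062257 / 0.028257 ≈ 0.220
P(Casis infection | evidence) = 0.016041 / 0.028257 ≈ 0.568
P(Zeralitis | evidence) = 0.00092151 / 0.028257 ≈ 0.033
P(Neyal syndrome | evidence) = 0.0050693 / 0.028257 ≈ 0.179

0.220, 0.568, 0.033, 0.179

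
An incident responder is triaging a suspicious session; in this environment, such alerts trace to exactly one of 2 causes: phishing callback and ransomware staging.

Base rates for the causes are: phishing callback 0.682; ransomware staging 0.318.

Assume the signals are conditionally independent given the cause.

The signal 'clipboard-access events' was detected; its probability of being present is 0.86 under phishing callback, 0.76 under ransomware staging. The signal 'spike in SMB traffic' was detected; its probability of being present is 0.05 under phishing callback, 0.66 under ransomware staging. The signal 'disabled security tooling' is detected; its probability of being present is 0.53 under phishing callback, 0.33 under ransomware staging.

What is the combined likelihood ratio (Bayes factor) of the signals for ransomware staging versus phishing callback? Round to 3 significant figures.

7.26

Take the product of per-signal likelihoods under each hypothesis, then divide.
  ransomware staging: 0.76 × 0.66 × 0.33 = 0.16553
  phishing callback: 0.86 × 0.05 × 0.53 = 0.02279
Bayes factor = 0.16553 / 0.02279 ≈ 7.26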